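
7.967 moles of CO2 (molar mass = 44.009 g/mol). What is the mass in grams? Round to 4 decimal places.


mass = n * M
mass = 7.967 * 44.009
mass = 350.619703 g, rounded to 4 dp:

350.6197 g


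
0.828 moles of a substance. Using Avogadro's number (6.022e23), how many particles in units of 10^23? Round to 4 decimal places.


N = n * NA, then divide by 1e23 for the requested units.
N / 1e23 = n * 6.022
N / 1e23 = 0.828 * 6.022
N / 1e23 = 4.986216, rounded to 4 dp:

4.9862


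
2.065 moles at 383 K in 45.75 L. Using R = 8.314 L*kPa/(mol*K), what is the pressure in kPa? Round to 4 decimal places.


PV = nRT, solve for P = nRT / V.
nRT = 2.065 * 8.314 * 383 = 6575.501
P = 6575.501 / 45.75
P = 143.72679781 kPa, rounded to 4 dp:

143.7268 kPa


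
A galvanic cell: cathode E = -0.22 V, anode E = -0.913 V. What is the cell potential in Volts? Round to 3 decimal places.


Standard cell potential: E_cell = E_cathode - E_anode.
E_cell = -0.22 - (-0.913)
E_cell = 0.693 V, rounded to 3 dp:

0.693 V


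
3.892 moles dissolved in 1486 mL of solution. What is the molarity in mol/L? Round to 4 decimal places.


Convert volume to liters: V_L = V_mL / 1000.
V_L = 1486 / 1000 = 1.486 L
M = n / V_L = 3.892 / 1.486
M = 2.61911171 mol/L, rounded to 4 dp:

2.6191 mol/L


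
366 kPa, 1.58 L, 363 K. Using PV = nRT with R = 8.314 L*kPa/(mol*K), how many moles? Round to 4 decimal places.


PV = nRT, solve for n = PV / (RT).
PV = 366 * 1.58 = 578.28
RT = 8.314 * 363 = 3017.982
n = 578.28 / 3017.982
n = 0.19161148 mol, rounded to 4 dp:

0.1916 mol


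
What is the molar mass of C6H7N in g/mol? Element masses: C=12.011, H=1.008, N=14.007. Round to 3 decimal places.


M = sum(count * atomic_mass) over atoms.
M = 6*12.011 + 7*1.008 + 1*14.007
M = 72.066 + 7.056 + 14.007
M = 93.129 g/mol, rounded to 3 dp:

93.129 g/mol


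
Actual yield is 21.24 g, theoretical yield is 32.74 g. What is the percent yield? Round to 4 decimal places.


% yield = 100 * actual / theoretical
% yield = 100 * 21.24 / 32.74
% yield = 64.87477092 %, rounded to 4 dp:

64.8748 %


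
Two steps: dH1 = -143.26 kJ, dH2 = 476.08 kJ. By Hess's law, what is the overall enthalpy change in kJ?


Hess's law: enthalpy is a state function, so add the step enthalpies.
dH_total = dH1 + dH2 = -143.26 + (476.08)
dH_total = 332.82 kJ:

332.82 kJ


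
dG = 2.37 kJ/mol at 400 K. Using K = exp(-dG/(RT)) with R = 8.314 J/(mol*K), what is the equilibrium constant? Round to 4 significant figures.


dG is in kJ/mol; multiply by 1000 to match R in J/(mol*K).
RT = 8.314 * 400 = 3325.6 J/mol
exponent = -dG*1000 / (RT) = -(2.37*1000) / 3325.6 = -0.71265336
K = exp(-0.71265336)
K = 0.49034142, rounded to 4 significant figures:

0.4903


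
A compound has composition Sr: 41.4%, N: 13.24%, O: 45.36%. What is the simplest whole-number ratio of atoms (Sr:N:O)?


Assume 100 g of compound, divide each mass% by atomic mass to get moles, then normalize by the smallest to get a raw atom ratio.
Moles per 100 g: Sr: 41.4/87.62 = 0.4725, N: 13.24/14.007 = 0.9452, O: 45.36/15.999 = 2.8352
Raw ratio (divide by min = 0.4725): Sr: 1.0, N: 2.001, O: 6.0
Multiply by 1 to clear fractions: Sr: 1.0 ~= 1, N: 2.001 ~= 2, O: 6.0 ~= 6
Reduce by GCD to get the simplest whole-number ratio:

1:2:6


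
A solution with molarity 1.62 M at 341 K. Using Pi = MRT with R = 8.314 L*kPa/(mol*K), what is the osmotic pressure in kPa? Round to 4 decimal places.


Osmotic pressure (van't Hoff): Pi = M*R*T.
RT = 8.314 * 341 = 2835.074
Pi = 1.62 * 2835.074
Pi = 4592.81988 kPa, rounded to 4 dp:

4592.8199 kPa


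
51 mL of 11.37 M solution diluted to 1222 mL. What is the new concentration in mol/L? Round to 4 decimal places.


Dilution: M1*V1 = M2*V2, solve for M2.
M2 = M1*V1 / V2
M2 = 11.37 * 51 / 1222
M2 = 579.87 / 1222
M2 = 0.47452537 mol/L, rounded to 4 dp:

0.4745 mol/L


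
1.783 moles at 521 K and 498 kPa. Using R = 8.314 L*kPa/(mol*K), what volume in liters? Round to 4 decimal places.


PV = nRT, solve for V = nRT / P.
nRT = 1.783 * 8.314 * 521 = 7723.2321
V = 7723.2321 / 498
V = 15.50849819 L, rounded to 4 dp:

15.5085 L


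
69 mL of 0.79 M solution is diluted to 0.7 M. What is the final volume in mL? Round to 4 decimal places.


Dilution: M1*V1 = M2*V2, solve for V2.
V2 = M1*V1 / M2
V2 = 0.79 * 69 / 0.7
V2 = 54.51 / 0.7
V2 = 77.87142857 mL, rounded to 4 dp:

77.8714 mL


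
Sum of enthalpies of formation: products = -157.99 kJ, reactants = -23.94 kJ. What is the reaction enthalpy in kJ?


dH_rxn = sum(dH_f products) - sum(dH_f reactants)
dH_rxn = -157.99 - (-23.94)
dH_rxn = -134.05 kJ:

-134.05 kJ


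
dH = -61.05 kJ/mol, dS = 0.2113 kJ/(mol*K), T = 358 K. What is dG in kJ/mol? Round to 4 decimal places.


Gibbs: dG = dH - T*dS (consistent units, dS already in kJ/(mol*K)).
T*dS = 358 * 0.2113 = 75.6454
dG = -61.05 - (75.6454)
dG = -136.6954 kJ/mol, rounded to 4 dp:

-136.6954 kJ/mol


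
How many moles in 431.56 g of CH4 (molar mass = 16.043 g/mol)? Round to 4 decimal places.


n = mass / M
n = 431.56 / 16.043
n = 26.9002057 mol, rounded to 4 dp:

26.9002 mol


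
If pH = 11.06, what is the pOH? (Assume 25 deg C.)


At 25 deg C, pH + pOH = 14.
pOH = 14 - pH = 14 - 11.06
pOH = 2.94:

2.94


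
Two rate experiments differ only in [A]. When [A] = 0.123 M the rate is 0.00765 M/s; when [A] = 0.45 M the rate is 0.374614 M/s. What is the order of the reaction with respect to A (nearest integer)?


Rate is proportional to [A]^n, so rate2/rate1 = ([A]2/[A]1)^n. Take logs to solve for n.
rate2/rate1 = 0.374614 / 0.00765 = 48.9692
[A]2/[A]1 = 0.45 / 0.123 = 3.6585
n = ln(48.9692) / ln(3.6585) = 3.0
Nearest integer order:

3


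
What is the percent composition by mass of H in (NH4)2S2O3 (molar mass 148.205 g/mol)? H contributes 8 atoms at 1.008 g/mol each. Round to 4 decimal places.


pct = 100 * (n_elem * M_elem) / M_total
mass_contribution = 8 * 1.008 = 8.064 g/mol
pct = 100 * 8.064 / 148.205
pct = 5.44111197 %, rounded to 4 dp:

5.4411 %


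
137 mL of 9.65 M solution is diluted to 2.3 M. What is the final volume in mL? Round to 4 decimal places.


Dilution: M1*V1 = M2*V2, solve for V2.
V2 = M1*V1 / M2
V2 = 9.65 * 137 / 2.3
V2 = 1322.05 / 2.3
V2 = 574.80434783 mL, rounded to 4 dp:

574.8043 mL


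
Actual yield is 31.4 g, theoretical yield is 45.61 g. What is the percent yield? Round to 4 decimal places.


% yield = 100 * actual / theoretical
% yield = 100 * 31.4 / 45.61
% yield = 68.84455163 %, rounded to 4 dp:

68.8446 %


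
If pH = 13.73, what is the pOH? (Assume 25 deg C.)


At 25 deg C, pH + pOH = 14.
pOH = 14 - pH = 14 - 13.73
pOH = 0.27:

0.27


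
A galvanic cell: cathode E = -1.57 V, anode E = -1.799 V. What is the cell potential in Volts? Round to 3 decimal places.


Standard cell potential: E_cell = E_cathode - E_anode.
E_cell = -1.57 - (-1.799)
E_cell = 0.229 V, rounded to 3 dp:

0.229 V


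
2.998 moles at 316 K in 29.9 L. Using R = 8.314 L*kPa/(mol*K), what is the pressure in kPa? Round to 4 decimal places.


PV = nRT, solve for P = nRT / V.
nRT = 2.998 * 8.314 * 316 = 7876.4176
P = 7876.4176 / 29.9
P = 263.42533779 kPa, rounded to 4 dp:

263.4253 kPa


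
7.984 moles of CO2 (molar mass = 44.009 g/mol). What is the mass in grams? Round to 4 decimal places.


mass = n * M
mass = 7.984 * 44.009
mass = 351.367856 g, rounded to 4 dp:

351.3679 g


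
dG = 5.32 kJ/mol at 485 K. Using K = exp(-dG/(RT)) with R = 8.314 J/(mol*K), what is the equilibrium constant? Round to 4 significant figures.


dG is in kJ/mol; multiply by 1000 to match R in J/(mol*K).
RT = 8.314 * 485 = 4032.29 J/mol
exponent = -dG*1000 / (RT) = -(5.32*1000) / 4032.29 = -1.31934955
K = exp(-1.31934955)
K = 0.26730912, rounded to 4 significant figures:

0.2673


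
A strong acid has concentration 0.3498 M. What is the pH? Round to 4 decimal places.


A strong acid dissociates completely, so [H+] equals the given concentration.
pH = -log10([H+]) = -log10(0.3498)
pH = 0.45618019, rounded to 4 dp:

0.4562


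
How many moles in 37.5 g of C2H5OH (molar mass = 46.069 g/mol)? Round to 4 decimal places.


n = mass / M
n = 37.5 / 46.069
n = 0.8139964 mol, rounded to 4 dp:

0.8140 mol


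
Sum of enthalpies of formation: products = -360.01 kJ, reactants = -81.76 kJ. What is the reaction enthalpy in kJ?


dH_rxn = sum(dH_f products) - sum(dH_f reactants)
dH_rxn = -360.01 - (-81.76)
dH_rxn = -278.25 kJ:

-278.25 kJ


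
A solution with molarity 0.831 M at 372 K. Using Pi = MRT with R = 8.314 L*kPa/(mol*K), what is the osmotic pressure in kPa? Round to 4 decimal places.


Osmotic pressure (van't Hoff): Pi = M*R*T.
RT = 8.314 * 372 = 3092.808
Pi = 0.831 * 3092.808
Pi = 2570.123448 kPa, rounded to 4 dp:

2570.1234 kPa


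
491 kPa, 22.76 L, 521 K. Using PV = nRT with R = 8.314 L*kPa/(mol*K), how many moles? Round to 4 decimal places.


PV = nRT, solve for n = PV / (RT).
PV = 491 * 22.76 = 11175.16
RT = 8.314 * 521 = 4331.594
n = 11175.16 / 4331.594
n = 2.57991862 mol, rounded to 4 dp:

2.5799 mol


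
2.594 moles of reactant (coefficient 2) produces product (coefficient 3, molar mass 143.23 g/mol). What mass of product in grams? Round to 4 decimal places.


Use the coefficient ratio to convert reactant moles to product moles, then multiply by the product's molar mass.
moles_P = moles_R * (coeff_P / coeff_R) = 2.594 * (3/2) = 3.891
mass_P = moles_P * M_P = 3.891 * 143.23
mass_P = 557.30793 g, rounded to 4 dp:

557.3079 g


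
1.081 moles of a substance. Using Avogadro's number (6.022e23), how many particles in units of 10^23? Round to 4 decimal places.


N = n * NA, then divide by 1e23 for the requested units.
N / 1e23 = n * 6.022
N / 1e23 = 1.081 * 6.022
N / 1e23 = 6.509782, rounded to 4 dp:

6.5098


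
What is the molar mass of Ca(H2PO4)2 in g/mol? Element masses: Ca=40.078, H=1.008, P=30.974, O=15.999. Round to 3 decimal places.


M = sum(count * atomic_mass) over atoms.
M = 1*40.078 + 4*1.008 + 2*30.974 + 8*15.999
M = 40.078 + 4.032 + 61.948 + 127.992
M = 234.05 g/mol, rounded to 3 dp:

234.050 g/mol


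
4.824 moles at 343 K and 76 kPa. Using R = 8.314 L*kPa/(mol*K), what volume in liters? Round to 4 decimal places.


PV = nRT, solve for V = nRT / P.
nRT = 4.824 * 8.314 * 343 = 13756.6104
V = 13756.6104 / 76
V = 181.00803158 L, rounded to 4 dp:

181.0080 L


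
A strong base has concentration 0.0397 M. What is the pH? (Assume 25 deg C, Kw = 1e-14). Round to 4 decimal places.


A strong base dissociates completely, so [OH-] equals the given concentration.
pOH = -log10([OH-]) = -log10(0.0397) = 1.401209
pH = 14 - pOH = 14 - 1.401209
pH = 12.598791, rounded to 4 dp:

12.5988


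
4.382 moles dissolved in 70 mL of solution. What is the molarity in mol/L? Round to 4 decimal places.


Convert volume to liters: V_L = V_mL / 1000.
V_L = 70 / 1000 = 0.07 L
M = n / V_L = 4.382 / 0.07
M = 62.6 mol/L, rounded to 4 dp:

62.6000 mol/L


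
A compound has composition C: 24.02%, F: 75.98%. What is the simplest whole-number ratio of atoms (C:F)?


Assume 100 g of compound, divide each mass% by atomic mass to get moles, then normalize by the smallest to get a raw atom ratio.
Moles per 100 g: C: 24.02/12.011 = 1.9998, F: 75.98/18.998 = 3.9994
Raw ratio (divide by min = 1.9998): C: 1.0, F: 2.0
Multiply by 1 to clear fractions: C: 1.0 ~= 1, F: 2.0 ~= 2
Reduce by GCD to get the simplest whole-number ratio:

1:2


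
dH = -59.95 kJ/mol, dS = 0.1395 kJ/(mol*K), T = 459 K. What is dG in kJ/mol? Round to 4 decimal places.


Gibbs: dG = dH - T*dS (consistent units, dS already in kJ/(mol*K)).
T*dS = 459 * 0.1395 = 64.0305
dG = -59.95 - (64.0305)
dG = -123.9805 kJ/mol, rounded to 4 dp:

-123.9805 kJ/mol


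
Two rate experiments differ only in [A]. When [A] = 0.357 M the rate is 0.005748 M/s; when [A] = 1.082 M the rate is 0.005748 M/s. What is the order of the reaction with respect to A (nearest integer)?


Rate is proportional to [A]^n, so rate2/rate1 = ([A]2/[A]1)^n. Take logs to solve for n.
rate2/rate1 = 0.005748 / 0.005748 = 1.0
[A]2/[A]1 = 1.082 / 0.357 = 3.0308
n = ln(1.0) / ln(3.0308) = 0.0
Nearest integer order:

0


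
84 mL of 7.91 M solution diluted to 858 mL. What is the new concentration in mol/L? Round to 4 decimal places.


Dilution: M1*V1 = M2*V2, solve for M2.
M2 = M1*V1 / V2
M2 = 7.91 * 84 / 858
M2 = 664.44 / 858
M2 = 0.77440559 mol/L, rounded to 4 dp:

0.7744 mol/L


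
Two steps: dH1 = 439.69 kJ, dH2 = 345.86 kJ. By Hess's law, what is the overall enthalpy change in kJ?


Hess's law: enthalpy is a state function, so add the step enthalpies.
dH_total = dH1 + dH2 = 439.69 + (345.86)
dH_total = 785.55 kJ:

785.55 kJ


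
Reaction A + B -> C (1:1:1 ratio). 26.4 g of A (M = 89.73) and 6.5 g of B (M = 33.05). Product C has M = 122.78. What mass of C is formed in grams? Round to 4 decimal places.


Find moles of each reactant; the smaller value is the limiting reagent in a 1:1:1 reaction, so moles_C equals moles of the limiter.
n_A = mass_A / M_A = 26.4 / 89.73 = 0.294216 mol
n_B = mass_B / M_B = 6.5 / 33.05 = 0.196672 mol
Limiting reagent: B (smaller), n_limiting = 0.196672 mol
mass_C = n_limiting * M_C = 0.196672 * 122.78
mass_C = 24.14738816 g, rounded to 4 dp:

24.1474 g


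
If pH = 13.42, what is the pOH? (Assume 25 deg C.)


At 25 deg C, pH + pOH = 14.
pOH = 14 - pH = 14 - 13.42
pOH = 0.58:

0.58


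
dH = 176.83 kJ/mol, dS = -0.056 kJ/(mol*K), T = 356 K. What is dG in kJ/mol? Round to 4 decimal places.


Gibbs: dG = dH - T*dS (consistent units, dS already in kJ/(mol*K)).
T*dS = 356 * -0.056 = -19.936
dG = 176.83 - (-19.936)
dG = 196.766 kJ/mol, rounded to 4 dp:

196.7660 kJ/mol


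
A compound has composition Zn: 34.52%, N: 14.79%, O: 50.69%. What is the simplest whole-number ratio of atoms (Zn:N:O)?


Assume 100 g of compound, divide each mass% by atomic mass to get moles, then normalize by the smallest to get a raw atom ratio.
Moles per 100 g: Zn: 34.52/65.38 = 0.528, N: 14.79/14.007 = 1.0559, O: 50.69/15.999 = 3.1683
Raw ratio (divide by min = 0.528): Zn: 1.0, N: 2.0, O: 6.001
Multiply by 1 to clear fractions: Zn: 1.0 ~= 1, N: 2.0 ~= 2, O: 6.001 ~= 6
Reduce by GCD to get the simplest whole-number ratio:

1:2:6


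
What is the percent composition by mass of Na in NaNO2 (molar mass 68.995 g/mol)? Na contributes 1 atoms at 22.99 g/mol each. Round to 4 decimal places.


pct = 100 * (n_elem * M_elem) / M_total
mass_contribution = 1 * 22.99 = 22.99 g/mol
pct = 100 * 22.99 / 68.995
pct = 33.32125516 %, rounded to 4 dp:

33.3213 %


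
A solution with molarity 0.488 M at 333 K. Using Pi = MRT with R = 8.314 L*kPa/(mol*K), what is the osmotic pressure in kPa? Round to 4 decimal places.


Osmotic pressure (van't Hoff): Pi = M*R*T.
RT = 8.314 * 333 = 2768.562
Pi = 0.488 * 2768.562
Pi = 1351.058256 kPa, rounded to 4 dp:

1351.0583 kPa


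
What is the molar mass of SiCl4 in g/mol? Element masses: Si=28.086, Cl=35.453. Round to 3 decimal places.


M = sum(count * atomic_mass) over atoms.
M = 1*28.086 + 4*35.453
M = 28.086 + 141.812
M = 169.898 g/mol, rounded to 3 dp:

169.898 g/mol


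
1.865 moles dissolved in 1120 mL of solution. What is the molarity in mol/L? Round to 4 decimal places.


Convert volume to liters: V_L = V_mL / 1000.
V_L = 1120 / 1000 = 1.12 L
M = n / V_L = 1.865 / 1.12
M = 1.66517857 mol/L, rounded to 4 dp:

1.6652 mol/L


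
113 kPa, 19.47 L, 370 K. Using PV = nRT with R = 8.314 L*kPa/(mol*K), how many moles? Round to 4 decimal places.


PV = nRT, solve for n = PV / (RT).
PV = 113 * 19.47 = 2200.11
RT = 8.314 * 370 = 3076.18
n = 2200.11 / 3076.18
n = 0.71520847 mol, rounded to 4 dp:

0.7152 mol


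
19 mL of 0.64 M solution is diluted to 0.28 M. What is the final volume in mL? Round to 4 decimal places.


Dilution: M1*V1 = M2*V2, solve for V2.
V2 = M1*V1 / M2
V2 = 0.64 * 19 / 0.28
V2 = 12.16 / 0.28
V2 = 43.42857143 mL, rounded to 4 dp:

43.4286 mL


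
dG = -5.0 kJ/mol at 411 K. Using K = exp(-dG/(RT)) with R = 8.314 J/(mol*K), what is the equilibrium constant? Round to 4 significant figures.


dG is in kJ/mol; multiply by 1000 to match R in J/(mol*K).
RT = 8.314 * 411 = 3417.054 J/mol
exponent = -dG*1000 / (RT) = -(-5.0*1000) / 3417.054 = 1.46324875
K = exp(1.46324875)
K = 4.3199713, rounded to 4 significant figures:

4.320


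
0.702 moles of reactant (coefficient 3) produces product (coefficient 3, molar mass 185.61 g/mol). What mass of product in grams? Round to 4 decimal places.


Use the coefficient ratio to convert reactant moles to product moles, then multiply by the product's molar mass.
moles_P = moles_R * (coeff_P / coeff_R) = 0.702 * (3/3) = 0.702
mass_P = moles_P * M_P = 0.702 * 185.61
mass_P = 130.29822 g, rounded to 4 dp:

130.2982 g


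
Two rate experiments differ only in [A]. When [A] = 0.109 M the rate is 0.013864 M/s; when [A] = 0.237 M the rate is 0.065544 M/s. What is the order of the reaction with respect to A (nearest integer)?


Rate is proportional to [A]^n, so rate2/rate1 = ([A]2/[A]1)^n. Take logs to solve for n.
rate2/rate1 = 0.065544 / 0.013864 = 4.7276
[A]2/[A]1 = 0.237 / 0.109 = 2.1743
n = ln(4.7276) / ln(2.1743) = 2.0
Nearest integer order:

2


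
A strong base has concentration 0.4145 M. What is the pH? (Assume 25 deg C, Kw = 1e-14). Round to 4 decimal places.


A strong base dissociates completely, so [OH-] equals the given concentration.
pOH = -log10([OH-]) = -log10(0.4145) = 0.382475
pH = 14 - pOH = 14 - 0.382475
pH = 13.617525, rounded to 4 dp:

13.6175


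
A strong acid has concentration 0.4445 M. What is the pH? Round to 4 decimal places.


A strong acid dissociates completely, so [H+] equals the given concentration.
pH = -log10([H+]) = -log10(0.4445)
pH = 0.35212823, rounded to 4 dp:

0.3521


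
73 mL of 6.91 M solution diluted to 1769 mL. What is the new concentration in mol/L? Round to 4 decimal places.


Dilution: M1*V1 = M2*V2, solve for M2.
M2 = M1*V1 / V2
M2 = 6.91 * 73 / 1769
M2 = 504.43 / 1769
M2 = 0.2851498 mol/L, rounded to 4 dp:

0.2851 mol/L


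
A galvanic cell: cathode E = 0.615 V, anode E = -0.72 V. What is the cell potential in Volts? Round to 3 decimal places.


Standard cell potential: E_cell = E_cathode - E_anode.
E_cell = 0.615 - (-0.72)
E_cell = 1.335 V, rounded to 3 dp:

1.335 V


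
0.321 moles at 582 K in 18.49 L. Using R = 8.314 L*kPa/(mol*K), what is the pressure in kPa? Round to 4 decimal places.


PV = nRT, solve for P = nRT / V.
nRT = 0.321 * 8.314 * 582 = 1553.2381
P = 1553.2381 / 18.49
P = 84.0042239 kPa, rounded to 4 dp:

84.0042 kPa


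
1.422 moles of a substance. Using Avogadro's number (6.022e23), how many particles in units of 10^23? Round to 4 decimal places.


N = n * NA, then divide by 1e23 for the requested units.
N / 1e23 = n * 6.022
N / 1e23 = 1.422 * 6.022
N / 1e23 = 8.563284, rounded to 4 dp:

8.5633


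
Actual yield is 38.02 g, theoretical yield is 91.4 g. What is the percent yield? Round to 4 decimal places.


% yield = 100 * actual / theoretical
% yield = 100 * 38.02 / 91.4
% yield = 41.59737418 %, rounded to 4 dp:

41.5974 %


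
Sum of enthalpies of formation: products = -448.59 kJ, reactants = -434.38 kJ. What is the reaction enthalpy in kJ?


dH_rxn = sum(dH_f products) - sum(dH_f reactants)
dH_rxn = -448.59 - (-434.38)
dH_rxn = -14.21 kJ:

-14.21 kJ


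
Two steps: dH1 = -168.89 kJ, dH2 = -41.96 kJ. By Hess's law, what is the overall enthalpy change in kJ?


Hess's law: enthalpy is a state function, so add the step enthalpies.
dH_total = dH1 + dH2 = -168.89 + (-41.96)
dH_total = -210.85 kJ:

-210.85 kJ


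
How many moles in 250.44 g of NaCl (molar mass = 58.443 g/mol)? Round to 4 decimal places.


n = mass / M
n = 250.44 / 58.443
n = 4.28520097 mol, rounded to 4 dp:

4.2852 mol


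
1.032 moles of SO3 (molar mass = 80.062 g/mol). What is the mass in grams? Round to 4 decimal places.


mass = n * M
mass = 1.032 * 80.062
mass = 82.623984 g, rounded to 4 dp:

82.6240 g


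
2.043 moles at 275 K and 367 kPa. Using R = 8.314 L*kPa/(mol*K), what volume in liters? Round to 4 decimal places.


PV = nRT, solve for V = nRT / P.
nRT = 2.043 * 8.314 * 275 = 4671.0131
V = 4671.0131 / 367
V = 12.72755613 L, rounded to 4 dp:

12.7276 L


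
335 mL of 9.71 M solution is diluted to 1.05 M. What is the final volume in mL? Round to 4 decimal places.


Dilution: M1*V1 = M2*V2, solve for V2.
V2 = M1*V1 / M2
V2 = 9.71 * 335 / 1.05
V2 = 3252.85 / 1.05
V2 = 3097.95238095 mL, rounded to 4 dp:

3097.9524 mL


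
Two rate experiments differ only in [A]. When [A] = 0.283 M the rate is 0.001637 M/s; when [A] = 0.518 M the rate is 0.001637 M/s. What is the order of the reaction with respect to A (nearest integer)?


Rate is proportional to [A]^n, so rate2/rate1 = ([A]2/[A]1)^n. Take logs to solve for n.
rate2/rate1 = 0.001637 / 0.001637 = 1.0
[A]2/[A]1 = 0.518 / 0.283 = 1.8304
n = ln(1.0) / ln(1.8304) = 0.0
Nearest integer order:

0


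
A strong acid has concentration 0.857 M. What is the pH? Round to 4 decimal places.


A strong acid dissociates completely, so [H+] equals the given concentration.
pH = -log10([H+]) = -log10(0.857)
pH = 0.06701918, rounded to 4 dp:

0.0670


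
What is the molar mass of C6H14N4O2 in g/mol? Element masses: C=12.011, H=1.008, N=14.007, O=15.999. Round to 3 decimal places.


M = sum(count * atomic_mass) over atoms.
M = 6*12.011 + 14*1.008 + 4*14.007 + 2*15.999
M = 72.066 + 14.112 + 56.028 + 31.998
M = 174.204 g/mol, rounded to 3 dp:

174.204 g/mol


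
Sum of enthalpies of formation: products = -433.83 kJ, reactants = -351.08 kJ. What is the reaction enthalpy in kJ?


dH_rxn = sum(dH_f products) - sum(dH_f reactants)
dH_rxn = -433.83 - (-351.08)
dH_rxn = -82.75 kJ:

-82.75 kJ


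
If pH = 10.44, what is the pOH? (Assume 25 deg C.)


At 25 deg C, pH + pOH = 14.
pOH = 14 - pH = 14 - 10.44
pOH = 3.56:

3.56


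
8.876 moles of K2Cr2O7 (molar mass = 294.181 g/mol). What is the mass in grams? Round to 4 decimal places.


mass = n * M
mass = 8.876 * 294.181
mass = 2611.150556 g, rounded to 4 dp:

2611.1506 g


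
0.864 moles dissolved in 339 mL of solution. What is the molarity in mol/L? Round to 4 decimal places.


Convert volume to liters: V_L = V_mL / 1000.
V_L = 339 / 1000 = 0.339 L
M = n / V_L = 0.864 / 0.339
M = 2.54867257 mol/L, rounded to 4 dp:

2.5487 mol/L


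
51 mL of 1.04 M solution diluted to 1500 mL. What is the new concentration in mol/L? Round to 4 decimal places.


Dilution: M1*V1 = M2*V2, solve for M2.
M2 = M1*V1 / V2
M2 = 1.04 * 51 / 1500
M2 = 53.04 / 1500
M2 = 0.03536 mol/L, rounded to 4 dp:

0.0354 mol/L


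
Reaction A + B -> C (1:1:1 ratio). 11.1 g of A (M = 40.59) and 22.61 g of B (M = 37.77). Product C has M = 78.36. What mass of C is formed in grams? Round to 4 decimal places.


Find moles of each reactant; the smaller value is the limiting reagent in a 1:1:1 reaction, so moles_C equals moles of the limiter.
n_A = mass_A / M_A = 11.1 / 40.59 = 0.273466 mol
n_B = mass_B / M_B = 22.61 / 37.77 = 0.598623 mol
Limiting reagent: A (smaller), n_limiting = 0.273466 mol
mass_C = n_limiting * M_C = 0.273466 * 78.36
mass_C = 21.42879576 g, rounded to 4 dp:

21.4288 g


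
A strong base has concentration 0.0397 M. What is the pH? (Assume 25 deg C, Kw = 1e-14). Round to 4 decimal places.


A strong base dissociates completely, so [OH-] equals the given concentration.
pOH = -log10([OH-]) = -log10(0.0397) = 1.401209
pH = 14 - pOH = 14 - 1.401209
pH = 12.598791, rounded to 4 dp:

12.5988


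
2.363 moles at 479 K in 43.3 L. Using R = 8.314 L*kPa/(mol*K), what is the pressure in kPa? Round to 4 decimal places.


PV = nRT, solve for P = nRT / V.
nRT = 2.363 * 8.314 * 479 = 9410.4254
P = 9410.4254 / 43.3
P = 217.33084065 kPa, rounded to 4 dp:

217.3308 kPa


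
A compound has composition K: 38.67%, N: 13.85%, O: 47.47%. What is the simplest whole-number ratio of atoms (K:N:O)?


Assume 100 g of compound, divide each mass% by atomic mass to get moles, then normalize by the smallest to get a raw atom ratio.
Moles per 100 g: K: 38.67/39.098 = 0.9891, N: 13.85/14.007 = 0.9888, O: 47.47/15.999 = 2.9671
Raw ratio (divide by min = 0.9888): K: 1.0, N: 1.0, O: 3.001
Multiply by 1 to clear fractions: K: 1.0 ~= 1, N: 1.0 ~= 1, O: 3.001 ~= 3
Reduce by GCD to get the simplest whole-number ratio:

1:1:3


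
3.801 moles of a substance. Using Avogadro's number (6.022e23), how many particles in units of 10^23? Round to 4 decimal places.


N = n * NA, then divide by 1e23 for the requested units.
N / 1e23 = n * 6.022
N / 1e23 = 3.801 * 6.022
N / 1e23 = 22.889622, rounded to 4 dp:

22.8896


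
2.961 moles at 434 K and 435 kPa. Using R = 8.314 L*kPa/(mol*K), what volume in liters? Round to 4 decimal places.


PV = nRT, solve for V = nRT / P.
nRT = 2.961 * 8.314 * 434 = 10684.1052
V = 10684.1052 / 435
V = 24.56116138 L, rounded to 4 dp:

24.5612 L


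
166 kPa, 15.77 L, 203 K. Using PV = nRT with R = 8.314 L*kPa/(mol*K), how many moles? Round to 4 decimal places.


PV = nRT, solve for n = PV / (RT).
PV = 166 * 15.77 = 2617.82
RT = 8.314 * 203 = 1687.742
n = 2617.82 / 1687.742
n = 1.5510783 mol, rounded to 4 dp:

1.5511 mol


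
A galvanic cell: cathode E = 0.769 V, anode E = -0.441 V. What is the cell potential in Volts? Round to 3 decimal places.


Standard cell potential: E_cell = E_cathode - E_anode.
E_cell = 0.769 - (-0.441)
E_cell = 1.21 V, rounded to 3 dp:

1.210 V


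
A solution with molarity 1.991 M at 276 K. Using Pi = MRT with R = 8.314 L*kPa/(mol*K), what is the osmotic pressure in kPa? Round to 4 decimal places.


Osmotic pressure (van't Hoff): Pi = M*R*T.
RT = 8.314 * 276 = 2294.664
Pi = 1.991 * 2294.664
Pi = 4568.676024 kPa, rounded to 4 dp:

4568.6760 kPa


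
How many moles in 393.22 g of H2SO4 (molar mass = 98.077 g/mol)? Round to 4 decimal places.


n = mass / M
n = 393.22 / 98.077
n = 4.00929882 mol, rounded to 4 dp:

4.0093 mol


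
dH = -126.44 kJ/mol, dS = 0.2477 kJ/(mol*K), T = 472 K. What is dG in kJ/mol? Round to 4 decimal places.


Gibbs: dG = dH - T*dS (consistent units, dS already in kJ/(mol*K)).
T*dS = 472 * 0.2477 = 116.9144
dG = -126.44 - (116.9144)
dG = -243.3544 kJ/mol, rounded to 4 dp:

-243.3544 kJ/mol


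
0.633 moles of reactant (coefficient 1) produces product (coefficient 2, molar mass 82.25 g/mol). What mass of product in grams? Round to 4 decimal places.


Use the coefficient ratio to convert reactant moles to product moles, then multiply by the product's molar mass.
moles_P = moles_R * (coeff_P / coeff_R) = 0.633 * (2/1) = 1.266
mass_P = moles_P * M_P = 1.266 * 82.25
mass_P = 104.1285 g, rounded to 4 dp:

104.1285 g


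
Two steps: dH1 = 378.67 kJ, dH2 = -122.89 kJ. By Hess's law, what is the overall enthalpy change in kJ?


Hess's law: enthalpy is a state function, so add the step enthalpies.
dH_total = dH1 + dH2 = 378.67 + (-122.89)
dH_total = 255.78 kJ:

255.78 kJ


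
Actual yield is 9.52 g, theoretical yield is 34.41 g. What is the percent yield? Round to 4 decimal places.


% yield = 100 * actual / theoretical
% yield = 100 * 9.52 / 34.41
% yield = 27.66637605 %, rounded to 4 dp:

27.6664 %


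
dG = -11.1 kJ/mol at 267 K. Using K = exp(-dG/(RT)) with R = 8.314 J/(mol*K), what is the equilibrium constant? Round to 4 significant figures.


dG is in kJ/mol; multiply by 1000 to match R in J/(mol*K).
RT = 8.314 * 267 = 2219.838 J/mol
exponent = -dG*1000 / (RT) = -(-11.1*1000) / 2219.838 = 5.00036489
K = exp(5.00036489)
K = 148.46732, rounded to 4 significant figures:

148.5


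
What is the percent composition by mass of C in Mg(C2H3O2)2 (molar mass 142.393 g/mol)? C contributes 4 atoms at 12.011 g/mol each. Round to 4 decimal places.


pct = 100 * (n_elem * M_elem) / M_total
mass_contribution = 4 * 12.011 = 48.044 g/mol
pct = 100 * 48.044 / 142.393
pct = 33.74042263 %, rounded to 4 dp:

33.7404 %


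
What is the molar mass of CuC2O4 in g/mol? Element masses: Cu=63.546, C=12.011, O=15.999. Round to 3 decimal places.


M = sum(count * atomic_mass) over atoms.
M = 1*63.546 + 2*12.011 + 4*15.999
M = 63.546 + 24.022 + 63.996
M = 151.564 g/mol, rounded to 3 dp:

151.564 g/mol


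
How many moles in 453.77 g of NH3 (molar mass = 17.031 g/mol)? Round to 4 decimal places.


n = mass / M
n = 453.77 / 17.031
n = 26.64376725 mol, rounded to 4 dp:

26.6438 mol


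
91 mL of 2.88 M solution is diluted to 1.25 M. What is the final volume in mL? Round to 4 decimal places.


Dilution: M1*V1 = M2*V2, solve for V2.
V2 = M1*V1 / M2
V2 = 2.88 * 91 / 1.25
V2 = 262.08 / 1.25
V2 = 209.664 mL, rounded to 4 dp:

209.6640 mL


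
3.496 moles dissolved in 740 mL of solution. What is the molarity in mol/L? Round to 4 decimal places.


Convert volume to liters: V_L = V_mL / 1000.
V_L = 740 / 1000 = 0.74 L
M = n / V_L = 3.496 / 0.74
M = 4.72432432 mol/L, rounded to 4 dp:

4.7243 mol/L


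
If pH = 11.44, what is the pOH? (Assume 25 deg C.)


At 25 deg C, pH + pOH = 14.
pOH = 14 - pH = 14 - 11.44
pOH = 2.56:

2.56


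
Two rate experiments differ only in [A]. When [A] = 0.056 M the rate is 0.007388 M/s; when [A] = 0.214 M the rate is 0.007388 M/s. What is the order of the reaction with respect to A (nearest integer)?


Rate is proportional to [A]^n, so rate2/rate1 = ([A]2/[A]1)^n. Take logs to solve for n.
rate2/rate1 = 0.007388 / 0.007388 = 1.0
[A]2/[A]1 = 0.214 / 0.056 = 3.8214
n = ln(1.0) / ln(3.8214) = 0.0
Nearest integer order:

0


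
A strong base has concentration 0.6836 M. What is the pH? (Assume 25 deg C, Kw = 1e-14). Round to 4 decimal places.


A strong base dissociates completely, so [OH-] equals the given concentration.
pOH = -log10([OH-]) = -log10(0.6836) = 0.165198
pH = 14 - pOH = 14 - 0.165198
pH = 13.834802, rounded to 4 dp:

13.8348


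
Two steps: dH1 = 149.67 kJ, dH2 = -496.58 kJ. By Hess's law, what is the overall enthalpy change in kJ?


Hess's law: enthalpy is a state function, so add the step enthalpies.
dH_total = dH1 + dH2 = 149.67 + (-496.58)
dH_total = -346.91 kJ:

-346.91 kJ


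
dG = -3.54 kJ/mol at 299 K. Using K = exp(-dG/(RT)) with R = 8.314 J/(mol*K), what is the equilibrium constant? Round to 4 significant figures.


dG is in kJ/mol; multiply by 1000 to match R in J/(mol*K).
RT = 8.314 * 299 = 2485.886 J/mol
exponent = -dG*1000 / (RT) = -(-3.54*1000) / 2485.886 = 1.42403956
K = exp(1.42403956)
K = 4.1538664, rounded to 4 significant figures:

4.154


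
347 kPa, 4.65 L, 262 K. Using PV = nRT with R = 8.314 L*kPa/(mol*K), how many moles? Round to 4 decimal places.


PV = nRT, solve for n = PV / (RT).
PV = 347 * 4.65 = 1613.55
RT = 8.314 * 262 = 2178.268
n = 1613.55 / 2178.268
n = 0.74074907 mol, rounded to 4 dp:

0.7407 mol


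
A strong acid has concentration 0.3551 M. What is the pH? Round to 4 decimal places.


A strong acid dissociates completely, so [H+] equals the given concentration.
pH = -log10([H+]) = -log10(0.3551)
pH = 0.44964933, rounded to 4 dp:

0.4496


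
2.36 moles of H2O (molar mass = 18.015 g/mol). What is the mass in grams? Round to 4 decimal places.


mass = n * M
mass = 2.36 * 18.015
mass = 42.5154 g, rounded to 4 dp:

42.5154 g


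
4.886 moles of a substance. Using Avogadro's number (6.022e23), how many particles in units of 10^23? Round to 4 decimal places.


N = n * NA, then divide by 1e23 for the requested units.
N / 1e23 = n * 6.022
N / 1e23 = 4.886 * 6.022
N / 1e23 = 29.423492, rounded to 4 dp:

29.4235


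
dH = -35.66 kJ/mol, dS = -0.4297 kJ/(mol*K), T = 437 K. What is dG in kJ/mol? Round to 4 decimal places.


Gibbs: dG = dH - T*dS (consistent units, dS already in kJ/(mol*K)).
T*dS = 437 * -0.4297 = -187.7789
dG = -35.66 - (-187.7789)
dG = 152.1189 kJ/mol, rounded to 4 dp:

152.1189 kJ/mol


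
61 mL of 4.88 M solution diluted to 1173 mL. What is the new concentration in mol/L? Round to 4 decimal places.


Dilution: M1*V1 = M2*V2, solve for M2.
M2 = M1*V1 / V2
M2 = 4.88 * 61 / 1173
M2 = 297.68 / 1173
M2 = 0.25377664 mol/L, rounded to 4 dp:

0.2538 mol/L


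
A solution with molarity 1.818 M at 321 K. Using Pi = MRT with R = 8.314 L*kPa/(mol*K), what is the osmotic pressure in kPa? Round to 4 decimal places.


Osmotic pressure (van't Hoff): Pi = M*R*T.
RT = 8.314 * 321 = 2668.794
Pi = 1.818 * 2668.794
Pi = 4851.867492 kPa, rounded to 4 dp:

4851.8675 kPa


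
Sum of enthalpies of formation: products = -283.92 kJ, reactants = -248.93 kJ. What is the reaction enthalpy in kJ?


dH_rxn = sum(dH_f products) - sum(dH_f reactants)
dH_rxn = -283.92 - (-248.93)
dH_rxn = -34.99 kJ:

-34.99 kJ


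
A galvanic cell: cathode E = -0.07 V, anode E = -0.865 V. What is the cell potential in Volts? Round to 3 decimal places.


Standard cell potential: E_cell = E_cathode - E_anode.
E_cell = -0.07 - (-0.865)
E_cell = 0.795 V, rounded to 3 dp:

0.795 V


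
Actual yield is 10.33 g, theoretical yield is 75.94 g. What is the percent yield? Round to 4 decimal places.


% yield = 100 * actual / theoretical
% yield = 100 * 10.33 / 75.94
% yield = 13.60284435 %, rounded to 4 dp:

13.6028 %


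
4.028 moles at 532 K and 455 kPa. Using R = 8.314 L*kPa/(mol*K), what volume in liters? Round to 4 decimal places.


PV = nRT, solve for V = nRT / P.
nRT = 4.028 * 8.314 * 532 = 17816.0373
V = 17816.0373 / 455
V = 39.15612593 L, rounded to 4 dp:

39.1561 L


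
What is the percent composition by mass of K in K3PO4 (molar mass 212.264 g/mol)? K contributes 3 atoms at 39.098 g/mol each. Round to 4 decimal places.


pct = 100 * (n_elem * M_elem) / M_total
mass_contribution = 3 * 39.098 = 117.294 g/mol
pct = 100 * 117.294 / 212.264
pct = 55.25854596 %, rounded to 4 dp:

55.2585 %


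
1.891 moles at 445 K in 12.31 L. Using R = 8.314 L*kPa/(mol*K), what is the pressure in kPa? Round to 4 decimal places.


PV = nRT, solve for P = nRT / V.
nRT = 1.891 * 8.314 * 445 = 6996.1894
P = 6996.1894 / 12.31
P = 568.33382616 kPa, rounded to 4 dp:

568.3338 kPa


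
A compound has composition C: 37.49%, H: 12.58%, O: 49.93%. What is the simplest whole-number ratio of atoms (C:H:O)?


Assume 100 g of compound, divide each mass% by atomic mass to get moles, then normalize by the smallest to get a raw atom ratio.
Moles per 100 g: C: 37.49/12.011 = 3.1213, H: 12.58/1.008 = 12.4802, O: 49.93/15.999 = 3.1208
Raw ratio (divide by min = 3.1208): C: 1.0, H: 3.999, O: 1.0
Multiply by 1 to clear fractions: C: 1.0 ~= 1, H: 3.999 ~= 4, O: 1.0 ~= 1
Reduce by GCD to get the simplest whole-number ratio:

1:4:1


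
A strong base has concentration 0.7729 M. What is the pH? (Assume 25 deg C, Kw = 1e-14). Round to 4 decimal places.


A strong base dissociates completely, so [OH-] equals the given concentration.
pOH = -log10([OH-]) = -log10(0.7729) = 0.111877
pH = 14 - pOH = 14 - 0.111877
pH = 13.888123, rounded to 4 dp:

13.8881


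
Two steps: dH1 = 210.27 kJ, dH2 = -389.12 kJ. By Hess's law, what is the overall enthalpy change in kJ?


Hess's law: enthalpy is a state function, so add the step enthalpies.
dH_total = dH1 + dH2 = 210.27 + (-389.12)
dH_total = -178.85 kJ:

-178.85 kJ


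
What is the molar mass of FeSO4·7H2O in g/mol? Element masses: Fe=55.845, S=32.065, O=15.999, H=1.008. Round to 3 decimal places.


M = sum(count * atomic_mass) over atoms.
M = 1*55.845 + 1*32.065 + 11*15.999 + 14*1.008
M = 55.845 + 32.065 + 175.989 + 14.112
M = 278.011 g/mol, rounded to 3 dp:

278.011 g/mol


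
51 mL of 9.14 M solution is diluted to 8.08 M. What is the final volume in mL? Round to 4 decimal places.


Dilution: M1*V1 = M2*V2, solve for V2.
V2 = M1*V1 / M2
V2 = 9.14 * 51 / 8.08
V2 = 466.14 / 8.08
V2 = 57.69059406 mL, rounded to 4 dp:

57.6906 mL


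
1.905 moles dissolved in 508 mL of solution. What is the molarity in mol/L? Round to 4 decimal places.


Convert volume to liters: V_L = V_mL / 1000.
V_L = 508 / 1000 = 0.508 L
M = n / V_L = 1.905 / 0.508
M = 3.75 mol/L, rounded to 4 dp:

3.7500 mol/L


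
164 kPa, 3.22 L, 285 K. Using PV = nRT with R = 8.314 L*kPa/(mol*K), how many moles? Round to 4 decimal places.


PV = nRT, solve for n = PV / (RT).
PV = 164 * 3.22 = 528.08
RT = 8.314 * 285 = 2369.49
n = 528.08 / 2369.49
n = 0.22286652 mol, rounded to 4 dp:

0.2229 mol


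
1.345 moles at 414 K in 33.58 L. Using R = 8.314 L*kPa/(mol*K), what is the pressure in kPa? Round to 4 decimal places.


PV = nRT, solve for P = nRT / V.
nRT = 1.345 * 8.314 * 414 = 4629.4846
P = 4629.4846 / 33.58
P = 137.86434187 kPa, rounded to 4 dp:

137.8643 kPa


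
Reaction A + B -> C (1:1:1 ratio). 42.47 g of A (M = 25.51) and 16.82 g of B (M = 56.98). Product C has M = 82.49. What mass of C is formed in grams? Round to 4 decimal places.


Find moles of each reactant; the smaller value is the limiting reagent in a 1:1:1 reaction, so moles_C equals moles of the limiter.
n_A = mass_A / M_A = 42.47 / 25.51 = 1.664837 mol
n_B = mass_B / M_B = 16.82 / 56.98 = 0.295191 mol
Limiting reagent: B (smaller), n_limiting = 0.295191 mol
mass_C = n_limiting * M_C = 0.295191 * 82.49
mass_C = 24.35030559 g, rounded to 4 dp:

24.3503 g


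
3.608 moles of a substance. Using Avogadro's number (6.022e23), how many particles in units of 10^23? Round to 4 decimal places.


N = n * NA, then divide by 1e23 for the requested units.
N / 1e23 = n * 6.022
N / 1e23 = 3.608 * 6.022
N / 1e23 = 21.727376, rounded to 4 dp:

21.7274


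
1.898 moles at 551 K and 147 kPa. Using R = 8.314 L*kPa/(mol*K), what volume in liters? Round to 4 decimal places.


PV = nRT, solve for V = nRT / P.
nRT = 1.898 * 8.314 * 551 = 8694.7646
V = 8694.7646 / 147
V = 59.1480585 L, rounded to 4 dp:

59.1481 L


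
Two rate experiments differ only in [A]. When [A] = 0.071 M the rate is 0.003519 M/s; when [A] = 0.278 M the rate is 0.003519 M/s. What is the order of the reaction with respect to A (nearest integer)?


Rate is proportional to [A]^n, so rate2/rate1 = ([A]2/[A]1)^n. Take logs to solve for n.
rate2/rate1 = 0.003519 / 0.003519 = 1.0
[A]2/[A]1 = 0.278 / 0.071 = 3.9155
n = ln(1.0) / ln(3.9155) = 0.0
Nearest integer order:

0


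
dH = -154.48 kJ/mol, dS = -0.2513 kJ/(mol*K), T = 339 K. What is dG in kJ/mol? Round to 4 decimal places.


Gibbs: dG = dH - T*dS (consistent units, dS already in kJ/(mol*K)).
T*dS = 339 * -0.2513 = -85.1907
dG = -154.48 - (-85.1907)
dG = -69.2893 kJ/mol, rounded to 4 dp:

-69.2893 kJ/mol


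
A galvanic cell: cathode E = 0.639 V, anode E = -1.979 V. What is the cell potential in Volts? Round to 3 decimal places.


Standard cell potential: E_cell = E_cathode - E_anode.
E_cell = 0.639 - (-1.979)
E_cell = 2.618 V, rounded to 3 dp:

2.618 V


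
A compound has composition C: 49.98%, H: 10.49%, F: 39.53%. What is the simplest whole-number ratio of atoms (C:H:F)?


Assume 100 g of compound, divide each mass% by atomic mass to get moles, then normalize by the smallest to get a raw atom ratio.
Moles per 100 g: C: 49.98/12.011 = 4.1612, H: 10.49/1.008 = 10.4067, F: 39.53/18.998 = 2.0807
Raw ratio (divide by min = 2.0807): C: 2.0, H: 5.001, F: 1.0
Multiply by 1 to clear fractions: C: 2.0 ~= 2, H: 5.001 ~= 5, F: 1.0 ~= 1
Reduce by GCD to get the simplest whole-number ratio:

2:5:1


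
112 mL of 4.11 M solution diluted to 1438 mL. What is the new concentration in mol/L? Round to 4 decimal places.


Dilution: M1*V1 = M2*V2, solve for M2.
M2 = M1*V1 / V2
M2 = 4.11 * 112 / 1438
M2 = 460.32 / 1438
M2 = 0.32011127 mol/L, rounded to 4 dp:

0.3201 mol/L


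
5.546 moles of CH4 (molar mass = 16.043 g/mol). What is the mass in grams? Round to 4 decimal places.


mass = n * M
mass = 5.546 * 16.043
mass = 88.974478 g, rounded to 4 dp:

88.9745 g


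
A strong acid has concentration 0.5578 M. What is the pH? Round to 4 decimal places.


A strong acid dissociates completely, so [H+] equals the given concentration.
pH = -log10([H+]) = -log10(0.5578)
pH = 0.25352149, rounded to 4 dp:

0.2535
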